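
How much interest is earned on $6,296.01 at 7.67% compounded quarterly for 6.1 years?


Compound interest earned = final amount − principal.
A = P(1 + r/n)^(nt) = $6,296.01 × (1 + 0.0767/4)^(4 × 6.1) = $10,007.72
Interest = A − P = $10,007.72 − $6,296.01 = $3,711.71

Interest = A - P = $3,711.71


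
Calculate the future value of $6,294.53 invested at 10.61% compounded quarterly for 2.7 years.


Compound interest formula: A = P(1 + r/n)^(nt)
A = $6,294.53 × (1 + 0.1061/4)^(4 × 2.7)
Growth factor: (1 + 0.1061/4)^10.8 = 1.3267556
A = $6,294.53 × 1.3267556
A = $8,351.30

A = P(1 + r/n)^(nt) = $8,351.30


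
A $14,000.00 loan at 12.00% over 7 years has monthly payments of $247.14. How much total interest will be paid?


Total paid over the life of the loan = PMT × n.
Total paid = $247.14 × 84 = $20,759.76
Total interest = total paid − principal = $20,759.76 − $14,000.00 = $6,759.76

Total interest = (PMT × n) - PV = $6,759.76


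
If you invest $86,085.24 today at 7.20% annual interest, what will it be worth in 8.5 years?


Future value formula: FV = PV × (1 + r)^t
FV = $86,085.24 × (1 + 0.072)^8.5
FV = $86,085.24 × 1.8057419
FV = $155,447.72

FV = PV × (1 + r)^t = $155,447.72


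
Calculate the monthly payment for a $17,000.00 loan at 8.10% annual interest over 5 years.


Loan payment formula: PMT = PV × r / (1 − (1 + r)^(−n))
Monthly rate r = 0.081/12 = 0.00675, n = 60 months
Denominator: 1 − (1 + 0.081/12)^(−60) = 0.332115
PMT = $17,000.00 × (0.081/12) / 0.332115
PMT = $345.51 per month

PMT = PV × r / (1-(1+r)^(-n)) = $345.51/month


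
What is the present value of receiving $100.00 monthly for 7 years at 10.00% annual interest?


Present value of an ordinary annuity: PV = PMT × (1 − (1 + r)^(−n)) / r
Monthly rate r = 0.1/12 ≈ 0.00833333, n = 84
PV = $100.00 × (1 − (1 + 0.1/12)^(−84)) / (0.1/12)
PV = $100.00 × 60.236667
PV = $6,023.67

PV = PMT × (1-(1+r)^(-n))/r = $6,023.67


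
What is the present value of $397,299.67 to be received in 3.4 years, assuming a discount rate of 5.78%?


Present value formula: PV = FV / (1 + r)^t
PV = $397,299.67 / (1 + 0.0578)^3.4
PV = $397,299.67 / 1.2105204
PV = $328,205.68

PV = FV / (1 + r)^t = $328,205.68


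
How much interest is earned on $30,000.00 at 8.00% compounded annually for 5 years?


Compound interest earned = final amount − principal.
A = P(1 + r/n)^(nt) = $30,000.00 × (1 + 0.08/1)^(1 × 5) = $44,079.84
Interest = A − P = $44,079.84 − $30,000.00 = $14,079.84

Interest = A - P = $14,079.84


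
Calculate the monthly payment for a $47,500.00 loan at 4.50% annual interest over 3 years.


Loan payment formula: PMT = PV × r / (1 − (1 + r)^(−n))
Monthly rate r = 0.045/12 = 0.00375, n = 36 months
Denominator: 1 − (1 + 0.045/12)^(−36) = 0.126063
PMT = $47,500.00 × (0.045/12) / 0.126063
PMT = $1,412.98 per month

PMT = PV × r / (1-(1+r)^(-n)) = $1,412.98/month


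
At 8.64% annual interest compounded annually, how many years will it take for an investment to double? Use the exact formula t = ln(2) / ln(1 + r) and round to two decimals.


Doubling condition: (1 + r)^t = 2
Take ln of both sides: t × ln(1 + r) = ln(2)
t = ln(2) / ln(1 + r)
t = 0.693147 / 0.082869
t = 8.36

t = ln(2) / ln(1 + r) = 8.36 years


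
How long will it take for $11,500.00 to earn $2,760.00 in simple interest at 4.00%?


Rearrange the simple interest formula for t:
I = P × r × t  ⇒  t = I / (P × r)
t = $2,760.00 / ($11,500.00 × 0.04)
t = 6

t = I/(P×r) = 6 years


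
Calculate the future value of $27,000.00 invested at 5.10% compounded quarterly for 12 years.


Compound interest formula: A = P(1 + r/n)^(nt)
A = $27,000.00 × (1 + 0.051/4)^(4 × 12)
Growth factor: (1 + 0.051/4)^48 = 1.8369955
A = $27,000.00 × 1.8369955
A = $49,598.88

A = P(1 + r/n)^(nt) = $49,598.88


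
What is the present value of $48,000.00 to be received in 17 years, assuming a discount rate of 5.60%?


Present value formula: PV = FV / (1 + r)^t
PV = $48,000.00 / (1 + 0.056)^17
PV = $48,000.00 / 2.5251467
PV = $19,008.80

PV = FV / (1 + r)^t = $19,008.80


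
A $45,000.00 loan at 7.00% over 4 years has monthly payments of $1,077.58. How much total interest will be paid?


Total paid over the life of the loan = PMT × n.
Total paid = $1,077.58 × 48 = $51,723.84
Total interest = total paid − principal = $51,723.84 − $45,000.00 = $6,723.84

Total interest = (PMT × n) - PV = $6,723.84


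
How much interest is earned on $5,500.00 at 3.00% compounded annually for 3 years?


Compound interest earned = final amount − principal.
A = P(1 + r/n)^(nt) = $5,500.00 × (1 + 0.03/1)^(1 × 3) = $6,010.00
Interest = A − P = $6,010.00 − $5,500.00 = $510.00

Interest = A - P = $510.00


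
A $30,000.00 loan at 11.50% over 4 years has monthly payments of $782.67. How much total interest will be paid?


Total paid over the life of the loan = PMT × n.
Total paid = $782.67 × 48 = $37,568.16
Total interest = total paid − principal = $37,568.16 − $30,000.00 = $7,568.16

Total interest = (PMT × n) - PV = $7,568.16


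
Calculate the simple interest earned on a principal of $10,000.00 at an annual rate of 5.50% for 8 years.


Simple interest formula: I = P × r × t
I = $10,000.00 × 0.055 × 8
I = $4,400.00

I = P × r × t = $4,400.00


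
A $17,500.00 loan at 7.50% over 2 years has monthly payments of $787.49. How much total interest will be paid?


Total paid over the life of the loan = PMT × n.
Total paid = $787.49 × 24 = $18,899.76
Total interest = total paid − principal = $18,899.76 − $17,500.00 = $1,399.76

Total interest = (PMT × n) - PV = $1,399.76


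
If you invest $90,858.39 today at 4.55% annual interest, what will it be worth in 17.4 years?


Future value formula: FV = PV × (1 + r)^t
FV = $90,858.39 × (1 + 0.0455)^17.4
FV = $90,858.39 × 2.1688936
FV = $197,062.18

FV = PV × (1 + r)^t = $197,062.18


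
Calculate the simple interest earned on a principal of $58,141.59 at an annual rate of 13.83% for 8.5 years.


Simple interest formula: I = P × r × t
I = $58,141.59 × 0.1383 × 8.5
I = $68,348.35

I = P × r × t = $68,348.35


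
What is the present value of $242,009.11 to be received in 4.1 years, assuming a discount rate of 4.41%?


Present value formula: PV = FV / (1 + r)^t
PV = $242,009.11 / (1 + 0.0441)^4.1
PV = $242,009.11 / 1.19355543
PV = $202,763.19

PV = FV / (1 + r)^t = $202,763.19


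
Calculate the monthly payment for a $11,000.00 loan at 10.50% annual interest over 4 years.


Loan payment formula: PMT = PV × r / (1 − (1 + r)^(−n))
Monthly rate r = 0.105/12 = 0.00875, n = 48 months
Denominator: 1 − (1 + 0.105/12)^(−48) = 0.341752
PMT = $11,000.00 × (0.105/12) / 0.341752
PMT = $281.64 per month

PMT = PV × r / (1-(1+r)^(-n)) = $281.64/month


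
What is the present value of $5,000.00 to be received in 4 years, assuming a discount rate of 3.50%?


Present value formula: PV = FV / (1 + r)^t
PV = $5,000.00 / (1 + 0.035)^4
PV = $5,000.00 / 1.147523
PV = $4,357.21

PV = FV / (1 + r)^t = $4,357.21


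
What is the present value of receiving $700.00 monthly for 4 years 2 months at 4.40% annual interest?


Present value of an ordinary annuity: PV = PMT × (1 − (1 + r)^(−n)) / r
Monthly rate r = 0.044/12 ≈ 0.00366667, n = 50
PV = $700.00 × (1 − (1 + 0.044/12)^(−50)) / (0.044/12)
PV = $700.00 × 45.608240
PV = $31,925.77

PV = PMT × (1-(1+r)^(-n))/r = $31,925.77


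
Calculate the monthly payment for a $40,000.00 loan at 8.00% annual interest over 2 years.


Loan payment formula: PMT = PV × r / (1 − (1 + r)^(−n))
Monthly rate r = 0.08/12 ≈ 0.00666667, n = 24 months
Denominator: 1 − (1 + 0.08/12)^(−24) = 0.147404
PMT = $40,000.00 × (0.08/12) / 0.147404
PMT = $1,809.09 per month

PMT = PV × r / (1-(1+r)^(-n)) = $1,809.09/month


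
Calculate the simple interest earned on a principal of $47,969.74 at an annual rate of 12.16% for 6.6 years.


Simple interest formula: I = P × r × t
I = $47,969.74 × 0.1216 × 6.6
I = $38,498.59

I = P × r × t = $38,498.59


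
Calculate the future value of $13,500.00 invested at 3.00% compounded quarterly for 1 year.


Compound interest formula: A = P(1 + r/n)^(nt)
A = $13,500.00 × (1 + 0.03/4)^(4 × 1)
Growth factor: (1 + 0.03/4)^4 = 1.030339
A = $13,500.00 × 1.030339
A = $13,909.58

A = P(1 + r/n)^(nt) = $13,909.58


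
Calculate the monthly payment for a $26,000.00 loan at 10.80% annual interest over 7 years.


Loan payment formula: PMT = PV × r / (1 − (1 + r)^(−n))
Monthly rate r = 0.108/12 = 0.009, n = 84 months
Denominator: 1 − (1 + 0.108/12)^(−84) = 0.528869
PMT = $26,000.00 × (0.108/12) / 0.528869
PMT = $442.45 per month

PMT = PV × r / (1-(1+r)^(-n)) = $442.45/month


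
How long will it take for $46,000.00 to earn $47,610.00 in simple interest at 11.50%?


Rearrange the simple interest formula for t:
I = P × r × t  ⇒  t = I / (P × r)
t = $47,610.00 / ($46,000.00 × 0.115)
t = 9

t = I/(P×r) = 9 years


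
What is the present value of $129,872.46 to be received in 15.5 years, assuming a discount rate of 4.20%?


Present value formula: PV = FV / (1 + r)^t
PV = $129,872.46 / (1 + 0.042)^15.5
PV = $129,872.46 / 1.8921242
PV = $68,638.44

PV = FV / (1 + r)^t = $68,638.44


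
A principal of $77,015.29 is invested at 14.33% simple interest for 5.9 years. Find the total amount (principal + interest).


Total amount formula: A = P(1 + rt) = P + P·r·t
Interest: I = P × r × t = $77,015.29 × 0.1433 × 5.9 = $65,114.12
A = P + I = $77,015.29 + $65,114.12 = $142,129.41

A = P + I = P(1 + rt) = $142,129.41


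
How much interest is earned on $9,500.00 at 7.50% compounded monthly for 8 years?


Compound interest earned = final amount − principal.
A = P(1 + r/n)^(nt) = $9,500.00 × (1 + 0.075/12)^(12 × 8) = $17,277.84
Interest = A − P = $17,277.84 − $9,500.00 = $7,777.84

Interest = A - P = $7,777.84


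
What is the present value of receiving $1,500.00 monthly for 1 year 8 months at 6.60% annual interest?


Present value of an ordinary annuity: PV = PMT × (1 − (1 + r)^(−n)) / r
Monthly rate r = 0.066/12 = 0.0055, n = 20
PV = $1,500.00 × (1 − (1 + 0.066/12)^(−20)) / (0.066/12)
PV = $1,500.00 × 18.8901498
PV = $28,335.22

PV = PMT × (1-(1+r)^(-n))/r = $28,335.22


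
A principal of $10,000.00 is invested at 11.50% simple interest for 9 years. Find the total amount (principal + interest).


Total amount formula: A = P(1 + rt) = P + P·r·t
Interest: I = P × r × t = $10,000.00 × 0.115 × 9 = $10,350.00
A = P + I = $10,000.00 + $10,350.00 = $20,350.00

A = P + I = P(1 + rt) = $20,350.00


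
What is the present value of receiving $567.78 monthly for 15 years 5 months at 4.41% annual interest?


Present value of an ordinary annuity: PV = PMT × (1 − (1 + r)^(−n)) / r
Monthly rate r = 0.0441/12 = 0.003675, n = 185
PV = $567.78 × (1 − (1 + 0.0441/12)^(−185)) / (0.0441/12)
PV = $567.78 × 134.064721
PV = $76,119.27

PV = PMT × (1-(1+r)^(-n))/r = $76,119.27


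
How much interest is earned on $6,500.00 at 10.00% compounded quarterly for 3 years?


Compound interest earned = final amount − principal.
A = P(1 + r/n)^(nt) = $6,500.00 × (1 + 0.1/4)^(4 × 3) = $8,741.78
Interest = A − P = $8,741.78 − $6,500.00 = $2,241.78

Interest = A - P = $2,241.78


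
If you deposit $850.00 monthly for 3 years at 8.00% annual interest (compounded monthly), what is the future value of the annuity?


Future value of an ordinary annuity: FV = PMT × ((1 + r)^n − 1) / r
Monthly rate r = 0.08/12 ≈ 0.00666667, n = 36
FV = $850.00 × ((1 + 0.08/12)^36 − 1) / (0.08/12)
FV = $850.00 × 40.535558
FV = $34,455.22

FV = PMT × ((1+r)^n - 1)/r = $34,455.22


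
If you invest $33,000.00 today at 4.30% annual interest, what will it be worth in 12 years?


Future value formula: FV = PV × (1 + r)^t
FV = $33,000.00 × (1 + 0.043)^12
FV = $33,000.00 × 1.6573403
FV = $54,692.23

FV = PV × (1 + r)^t = $54,692.23


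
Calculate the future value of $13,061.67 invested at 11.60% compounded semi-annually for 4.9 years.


Compound interest formula: A = P(1 + r/n)^(nt)
A = $13,061.67 × (1 + 0.116/2)^(2 × 4.9)
Growth factor: (1 + 0.116/2)^9.8 = 1.737639
A = $13,061.67 × 1.737639
A = $22,696.47

A = P(1 + r/n)^(nt) = $22,696.47


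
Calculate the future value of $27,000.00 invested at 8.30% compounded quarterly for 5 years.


Compound interest formula: A = P(1 + r/n)^(nt)
A = $27,000.00 × (1 + 0.083/4)^(4 × 5)
Growth factor: (1 + 0.083/4)^20 = 1.507953
A = $27,000.00 × 1.507953
A = $40,714.73

A = P(1 + r/n)^(nt) = $40,714.73


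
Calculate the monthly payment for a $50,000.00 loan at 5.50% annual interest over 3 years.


Loan payment formula: PMT = PV × r / (1 − (1 + r)^(−n))
Monthly rate r = 0.055/12 ≈ 0.00458333, n = 36 months
Denominator: 1 − (1 + 0.055/12)^(−36) = 0.1517866
PMT = $50,000.00 × (0.055/12) / 0.1517866
PMT = $1,509.80 per month

PMT = PV × r / (1-(1+r)^(-n)) = $1,509.80/month


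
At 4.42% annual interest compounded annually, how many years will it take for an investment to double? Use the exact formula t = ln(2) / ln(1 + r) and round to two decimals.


Doubling condition: (1 + r)^t = 2
Take ln of both sides: t × ln(1 + r) = ln(2)
t = ln(2) / ln(1 + r)
t = 0.693147 / 0.043251
t = 16.03

t = ln(2) / ln(1 + r) = 16.03 years


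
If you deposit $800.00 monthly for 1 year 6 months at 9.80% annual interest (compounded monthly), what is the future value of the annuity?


Future value of an ordinary annuity: FV = PMT × ((1 + r)^n − 1) / r
Monthly rate r = 0.098/12 ≈ 0.00816667, n = 18
FV = $800.00 × ((1 + 0.098/12)^18 − 1) / (0.098/12)
FV = $800.00 × 19.305628
FV = $15,444.50

FV = PMT × ((1+r)^n - 1)/r = $15,444.50


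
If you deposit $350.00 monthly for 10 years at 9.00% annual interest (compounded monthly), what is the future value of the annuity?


Future value of an ordinary annuity: FV = PMT × ((1 + r)^n − 1) / r
Monthly rate r = 0.09/12 = 0.0075, n = 120
FV = $350.00 × ((1 + 0.09/12)^120 − 1) / (0.09/12)
FV = $350.00 × 193.514277
FV = $67,730.00

FV = PMT × ((1+r)^n - 1)/r = $67,730.00


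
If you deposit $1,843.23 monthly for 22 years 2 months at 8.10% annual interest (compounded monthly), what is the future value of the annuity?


Future value of an ordinary annuity: FV = PMT × ((1 + r)^n − 1) / r
Monthly rate r = 0.081/12 = 0.00675, n = 266
FV = $1,843.23 × ((1 + 0.081/12)^266 − 1) / (0.081/12)
FV = $1,843.23 × 738.705607
FV = $1,361,604.34

FV = PMT × ((1+r)^n - 1)/r = $1,361,604.34


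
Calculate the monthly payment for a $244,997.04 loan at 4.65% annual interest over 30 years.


Loan payment formula: PMT = PV × r / (1 − (1 + r)^(−n))
Monthly rate r = 0.0465/12 = 0.003875, n = 360 months
Denominator: 1 − (1 + 0.0465/12)^(−360) = 0.751498
PMT = $244,997.04 × (0.0465/12) / 0.751498
PMT = $1,263.29 per month

PMT = PV × r / (1-(1+r)^(-n)) = $1,263.29/month


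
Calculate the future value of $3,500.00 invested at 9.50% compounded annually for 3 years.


Compound interest formula: A = P(1 + r/n)^(nt)
A = $3,500.00 × (1 + 0.095/1)^(1 × 3)
Growth factor: (1 + 0.095/1)^3 = 1.312932
A = $3,500.00 × 1.312932
A = $4,595.26

A = P(1 + r/n)^(nt) = $4,595.26


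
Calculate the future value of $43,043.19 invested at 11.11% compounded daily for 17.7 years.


Compound interest formula: A = P(1 + r/n)^(nt)
A = $43,043.19 × (1 + 0.1111/365)^(365 × 17.7)
Growth factor: (1 + 0.1111/365)^6460.5 = 7.143271
A = $43,043.19 × 7.143271
A = $307,469.17

A = P(1 + r/n)^(nt) = $307,469.17


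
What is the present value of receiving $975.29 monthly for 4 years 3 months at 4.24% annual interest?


Present value of an ordinary annuity: PV = PMT × (1 − (1 + r)^(−n)) / r
Monthly rate r = 0.0424/12 ≈ 0.00353333, n = 51
PV = $975.29 × (1 − (1 + 0.0424/12)^(−51)) / (0.0424/12)
PV = $975.29 × 46.593835
PV = $45,442.50

PV = PMT × (1-(1+r)^(-n))/r = $45,442.50


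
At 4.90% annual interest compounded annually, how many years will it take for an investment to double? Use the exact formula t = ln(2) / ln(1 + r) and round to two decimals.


Doubling condition: (1 + r)^t = 2
Take ln of both sides: t × ln(1 + r) = ln(2)
t = ln(2) / ln(1 + r)
t = 0.693147 / 0.047837
t = 14.49

t = ln(2) / ln(1 + r) = 14.49 years


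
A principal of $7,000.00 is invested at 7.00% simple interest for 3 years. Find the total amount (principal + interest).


Total amount formula: A = P(1 + rt) = P + P·r·t
Interest: I = P × r × t = $7,000.00 × 0.07 × 3 = $1,470.00
A = P + I = $7,000.00 + $1,470.00 = $8,470.00

A = P + I = P(1 + rt) = $8,470.00


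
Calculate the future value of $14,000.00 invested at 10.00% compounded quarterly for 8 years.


Compound interest formula: A = P(1 + r/n)^(nt)
A = $14,000.00 × (1 + 0.1/4)^(4 × 8)
Growth factor: (1 + 0.1/4)^32 = 2.203757
A = $14,000.00 × 2.203757
A = $30,852.60

A = P(1 + r/n)^(nt) = $30,852.60


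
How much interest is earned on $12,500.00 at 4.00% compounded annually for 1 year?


Compound interest earned = final amount − principal.
A = P(1 + r/n)^(nt) = $12,500.00 × (1 + 0.04/1)^(1 × 1) = $13,000.00
Interest = A − P = $13,000.00 − $12,500.00 = $500.00

Interest = A - P = $500.00


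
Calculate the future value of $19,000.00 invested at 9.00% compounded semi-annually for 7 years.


Compound interest formula: A = P(1 + r/n)^(nt)
A = $19,000.00 × (1 + 0.09/2)^(2 × 7)
Growth factor: (1 + 0.09/2)^14 = 1.8519449
A = $19,000.00 × 1.8519449
A = $35,186.95

A = P(1 + r/n)^(nt) = $35,186.95


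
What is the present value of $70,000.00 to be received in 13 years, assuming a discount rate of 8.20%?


Present value formula: PV = FV / (1 + r)^t
PV = $70,000.00 / (1 + 0.082)^13
PV = $70,000.00 / 2.785829
PV = $25,127.17

PV = FV / (1 + r)^t = $25,127.17


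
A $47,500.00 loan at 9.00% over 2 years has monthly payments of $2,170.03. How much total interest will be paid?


Total paid over the life of the loan = PMT × n.
Total paid = $2,170.03 × 24 = $52,080.72
Total interest = total paid − principal = $52,080.72 − $47,500.00 = $4,580.72

Total interest = (PMT × n) - PV = $4,580.72


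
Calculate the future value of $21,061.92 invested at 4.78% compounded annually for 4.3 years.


Compound interest formula: A = P(1 + r/n)^(nt)
A = $21,061.92 × (1 + 0.0478/1)^(1 × 4.3)
Growth factor: (1 + 0.0478/1)^4.3 = 1.2223543
A = $21,061.92 × 1.2223543
A = $25,745.13

A = P(1 + r/n)^(nt) = $25,745.13


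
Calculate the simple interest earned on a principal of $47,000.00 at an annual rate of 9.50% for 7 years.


Simple interest formula: I = P × r × t
I = $47,000.00 × 0.095 × 7
I = $31,255.00

I = P × r × t = $31,255.00


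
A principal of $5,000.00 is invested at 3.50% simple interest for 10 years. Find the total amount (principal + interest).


Total amount formula: A = P(1 + rt) = P + P·r·t
Interest: I = P × r × t = $5,000.00 × 0.035 × 10 = $1,750.00
A = P + I = $5,000.00 + $1,750.00 = $6,750.00

A = P + I = P(1 + rt) = $6,750.00


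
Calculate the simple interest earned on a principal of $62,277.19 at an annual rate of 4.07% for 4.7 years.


Simple interest formula: I = P × r × t
I = $62,277.19 × 0.0407 × 4.7
I = $11,913.00

I = P × r × t = $11,913.00


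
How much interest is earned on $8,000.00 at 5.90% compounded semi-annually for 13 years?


Compound interest earned = final amount − principal.
A = P(1 + r/n)^(nt) = $8,000.00 × (1 + 0.059/2)^(2 × 13) = $17,036.29
Interest = A − P = $17,036.29 − $8,000.00 = $9,036.29

Interest = A - P = $9,036.29


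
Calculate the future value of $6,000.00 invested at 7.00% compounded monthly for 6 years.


Compound interest formula: A = P(1 + r/n)^(nt)
A = $6,000.00 × (1 + 0.07/12)^(12 × 6)
Growth factor: (1 + 0.07/12)^72 = 1.5201055
A = $6,000.00 × 1.5201055
A = $9,120.63

A = P(1 + r/n)^(nt) = $9,120.63


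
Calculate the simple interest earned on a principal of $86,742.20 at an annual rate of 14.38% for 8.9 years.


Simple interest formula: I = P × r × t
I = $86,742.20 × 0.1438 × 8.9
I = $111,014.40

I = P × r × t = $111,014.40


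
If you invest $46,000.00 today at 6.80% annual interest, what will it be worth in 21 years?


Future value formula: FV = PV × (1 + r)^t
FV = $46,000.00 × (1 + 0.068)^21
FV = $46,000.00 × 3.9810378
FV = $183,127.74

FV = PV × (1 + r)^t = $183,127.74


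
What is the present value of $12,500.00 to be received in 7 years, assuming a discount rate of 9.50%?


Present value formula: PV = FV / (1 + r)^t
PV = $12,500.00 / (1 + 0.095)^7
PV = $12,500.00 / 1.8875516
PV = $6,622.34

PV = FV / (1 + r)^t = $6,622.34


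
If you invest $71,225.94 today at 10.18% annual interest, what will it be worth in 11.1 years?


Future value formula: FV = PV × (1 + r)^t
FV = $71,225.94 × (1 + 0.1018)^11.1
FV = $71,225.94 × 2.9331936
FV = $208,919.47

FV = PV × (1 + r)^t = $208,919.47


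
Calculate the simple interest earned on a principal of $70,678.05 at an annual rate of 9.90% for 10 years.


Simple interest formula: I = P × r × t
I = $70,678.05 × 0.099 × 10
I = $69,971.27

I = P × r × t = $69,971.27


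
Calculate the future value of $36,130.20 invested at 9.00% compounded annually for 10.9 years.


Compound interest formula: A = P(1 + r/n)^(nt)
A = $36,130.20 × (1 + 0.09/1)^(1 × 10.9)
Growth factor: (1 + 0.09/1)^10.9 = 2.5582844
A = $36,130.20 × 2.5582844
A = $92,431.33

A = P(1 + r/n)^(nt) = $92,431.33


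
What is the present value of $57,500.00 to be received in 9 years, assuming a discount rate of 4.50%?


Present value formula: PV = FV / (1 + r)^t
PV = $57,500.00 / (1 + 0.045)^9
PV = $57,500.00 / 1.48609514
PV = $38,692.00

PV = FV / (1 + r)^t = $38,692.00


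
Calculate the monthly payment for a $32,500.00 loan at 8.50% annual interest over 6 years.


Loan payment formula: PMT = PV × r / (1 − (1 + r)^(−n))
Monthly rate r = 0.085/12 ≈ 0.00708333, n = 72 months
Denominator: 1 − (1 + 0.085/12)^(−72) = 0.398424
PMT = $32,500.00 × (0.085/12) / 0.398424
PMT = $577.80 per month

PMT = PV × r / (1-(1+r)^(-n)) = $577.80/month


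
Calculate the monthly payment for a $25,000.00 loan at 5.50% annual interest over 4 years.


Loan payment formula: PMT = PV × r / (1 − (1 + r)^(−n))
Monthly rate r = 0.055/12 ≈ 0.00458333, n = 48 months
Denominator: 1 − (1 + 0.055/12)^(−48) = 0.197078
PMT = $25,000.00 × (0.055/12) / 0.197078
PMT = $581.41 per month

PMT = PV × r / (1-(1+r)^(-n)) = $581.41/month


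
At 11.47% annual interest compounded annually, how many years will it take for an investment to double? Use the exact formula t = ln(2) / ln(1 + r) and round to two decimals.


Doubling condition: (1 + r)^t = 2
Take ln of both sides: t × ln(1 + r) = ln(2)
t = ln(2) / ln(1 + r)
t = 0.693147 / 0.108585
t = 6.38

t = ln(2) / ln(1 + r) = 6.38 years


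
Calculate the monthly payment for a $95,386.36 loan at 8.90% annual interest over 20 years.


Loan payment formula: PMT = PV × r / (1 − (1 + r)^(−n))
Monthly rate r = 0.089/12 ≈ 0.00741667, n = 240 months
Denominator: 1 − (1 + 0.089/12)^(−240) = 0.830251
PMT = $95,386.36 × (0.089/12) / 0.830251
PMT = $852.09 per month

PMT = PV × r / (1-(1+r)^(-n)) = $852.09/month


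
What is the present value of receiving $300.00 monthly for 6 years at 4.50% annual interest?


Present value of an ordinary annuity: PV = PMT × (1 − (1 + r)^(−n)) / r
Monthly rate r = 0.045/12 = 0.00375, n = 72
PV = $300.00 × (1 − (1 + 0.045/12)^(−72)) / (0.045/12)
PV = $300.00 × 62.995976
PV = $18,898.79

PV = PMT × (1-(1+r)^(-n))/r = $18,898.79


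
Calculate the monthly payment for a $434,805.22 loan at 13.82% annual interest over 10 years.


Loan payment formula: PMT = PV × r / (1 − (1 + r)^(−n))
Monthly rate r = 0.1382/12 ≈ 0.01151667, n = 120 months
Denominator: 1 − (1 + 0.1382/12)^(−120) = 0.746933
PMT = $434,805.22 × (0.1382/12) / 0.746933
PMT = $6,704.09 per month

PMT = PV × r / (1-(1+r)^(-n)) = $6,704.09/month


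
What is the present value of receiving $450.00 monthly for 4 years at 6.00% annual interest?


Present value of an ordinary annuity: PV = PMT × (1 − (1 + r)^(−n)) / r
Monthly rate r = 0.06/12 = 0.005, n = 48
PV = $450.00 × (1 − (1 + 0.06/12)^(−48)) / (0.06/12)
PV = $450.00 × 42.580318
PV = $19,161.14

PV = PMT × (1-(1+r)^(-n))/r = $19,161.14


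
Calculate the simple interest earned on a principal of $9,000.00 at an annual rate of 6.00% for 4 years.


Simple interest formula: I = P × r × t
I = $9,000.00 × 0.06 × 4
I = $2,160.00

I = P × r × t = $2,160.00


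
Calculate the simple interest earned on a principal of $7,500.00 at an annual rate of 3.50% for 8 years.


Simple interest formula: I = P × r × t
I = $7,500.00 × 0.035 × 8
I = $2,100.00

I = P × r × t = $2,100.00


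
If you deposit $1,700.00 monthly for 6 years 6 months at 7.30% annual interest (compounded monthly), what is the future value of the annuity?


Future value of an ordinary annuity: FV = PMT × ((1 + r)^n − 1) / r
Monthly rate r = 0.073/12 ≈ 0.00608333, n = 78
FV = $1,700.00 × ((1 + 0.073/12)^78 − 1) / (0.073/12)
FV = $1,700.00 × 99.435908
FV = $169,041.04

FV = PMT × ((1+r)^n - 1)/r = $169,041.04


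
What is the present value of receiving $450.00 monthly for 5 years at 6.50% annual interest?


Present value of an ordinary annuity: PV = PMT × (1 − (1 + r)^(−n)) / r
Monthly rate r = 0.065/12 ≈ 0.00541667, n = 60
PV = $450.00 × (1 − (1 + 0.065/12)^(−60)) / (0.065/12)
PV = $450.00 × 51.108680
PV = $22,998.91

PV = PMT × (1-(1+r)^(-n))/r = $22,998.91


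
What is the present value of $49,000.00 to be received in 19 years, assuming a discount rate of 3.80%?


Present value formula: PV = FV / (1 + r)^t
PV = $49,000.00 / (1 + 0.038)^19
PV = $49,000.00 / 2.031186
PV = $24,123.84

PV = FV / (1 + r)^t = $24,123.84


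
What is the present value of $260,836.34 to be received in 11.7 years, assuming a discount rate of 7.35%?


Present value formula: PV = FV / (1 + r)^t
PV = $260,836.34 / (1 + 0.0735)^11.7
PV = $260,836.34 / 2.292894
PV = $113,758.57

PV = FV / (1 + r)^t = $113,758.57


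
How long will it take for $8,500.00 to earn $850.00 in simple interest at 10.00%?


Rearrange the simple interest formula for t:
I = P × r × t  ⇒  t = I / (P × r)
t = $850.00 / ($8,500.00 × 0.1)
t = 1

t = I/(P×r) = 1 year


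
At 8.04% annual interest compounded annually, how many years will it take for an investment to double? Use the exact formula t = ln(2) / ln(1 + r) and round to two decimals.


Doubling condition: (1 + r)^t = 2
Take ln of both sides: t × ln(1 + r) = ln(2)
t = ln(2) / ln(1 + r)
t = 0.693147 / 0.077331
t = 8.96

t = ln(2) / ln(1 + r) = 8.96 years


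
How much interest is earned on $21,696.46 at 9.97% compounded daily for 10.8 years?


Compound interest earned = final amount − principal.
A = P(1 + r/n)^(nt) = $21,696.46 × (1 + 0.0997/365)^(365 × 10.8) = $63,673.09
Interest = A − P = $63,673.09 − $21,696.46 = $41,976.63

Interest = A - P = $41,976.63


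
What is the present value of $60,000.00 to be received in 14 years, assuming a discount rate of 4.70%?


Present value formula: PV = FV / (1 + r)^t
PV = $60,000.00 / (1 + 0.047)^14
PV = $60,000.00 / 1.902188
PV = $31,542.62

PV = FV / (1 + r)^t = $31,542.62


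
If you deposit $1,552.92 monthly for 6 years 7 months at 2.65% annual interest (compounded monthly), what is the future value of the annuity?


Future value of an ordinary annuity: FV = PMT × ((1 + r)^n − 1) / r
Monthly rate r = 0.0265/12 ≈ 0.00220833, n = 79
FV = $1,552.92 × ((1 + 0.0265/12)^79 − 1) / (0.0265/12)
FV = $1,552.92 × 86.206254
FV = $133,871.42

FV = PMT × ((1+r)^n - 1)/r = $133,871.42


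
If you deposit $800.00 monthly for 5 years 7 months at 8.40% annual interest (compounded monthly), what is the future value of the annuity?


Future value of an ordinary annuity: FV = PMT × ((1 + r)^n − 1) / r
Monthly rate r = 0.084/12 = 0.007, n = 67
FV = $800.00 × ((1 + 0.084/12)^67 − 1) / (0.084/12)
FV = $800.00 × 85.112221
FV = $68,089.78

FV = PMT × ((1+r)^n - 1)/r = $68,089.78


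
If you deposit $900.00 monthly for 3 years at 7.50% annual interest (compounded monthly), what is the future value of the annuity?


Future value of an ordinary annuity: FV = PMT × ((1 + r)^n − 1) / r
Monthly rate r = 0.075/12 = 0.00625, n = 36
FV = $900.00 × ((1 + 0.075/12)^36 − 1) / (0.075/12)
FV = $900.00 × 40.231382
FV = $36,208.24

FV = PMT × ((1+r)^n - 1)/r = $36,208.24


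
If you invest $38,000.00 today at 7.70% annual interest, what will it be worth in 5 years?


Future value formula: FV = PV × (1 + r)^t
FV = $38,000.00 × (1 + 0.077)^5
FV = $38,000.00 × 1.4490338
FV = $55,063.28

FV = PV × (1 + r)^t = $55,063.28


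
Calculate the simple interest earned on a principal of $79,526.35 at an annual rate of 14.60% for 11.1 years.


Simple interest formula: I = P × r × t
I = $79,526.35 × 0.146 × 11.1
I = $128,880.40

I = P × r × t = $128,880.40


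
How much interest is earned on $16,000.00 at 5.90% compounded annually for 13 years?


Compound interest earned = final amount − principal.
A = P(1 + r/n)^(nt) = $16,000.00 × (1 + 0.059/1)^(1 × 13) = $33,710.68
Interest = A − P = $33,710.68 − $16,000.00 = $17,710.68

Interest = A - P = $17,710.68


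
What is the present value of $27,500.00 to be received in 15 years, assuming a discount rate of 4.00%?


Present value formula: PV = FV / (1 + r)^t
PV = $27,500.00 / (1 + 0.04)^15
PV = $27,500.00 / 1.800944
PV = $15,269.77

PV = FV / (1 + r)^t = $15,269.77


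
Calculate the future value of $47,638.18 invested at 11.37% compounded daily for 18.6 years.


Compound interest formula: A = P(1 + r/n)^(nt)
A = $47,638.18 × (1 + 0.1137/365)^(365 × 18.6)
Growth factor: (1 + 0.1137/365)^6789 = 8.2853648
A = $47,638.18 × 8.2853648
A = $394,699.70

A = P(1 + r/n)^(nt) = $394,699.70


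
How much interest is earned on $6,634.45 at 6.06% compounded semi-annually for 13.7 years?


Compound interest earned = final amount − principal.
A = P(1 + r/n)^(nt) = $6,634.45 × (1 + 0.0606/2)^(2 × 13.7) = $15,031.78
Interest = A − P = $15,031.78 − $6,634.45 = $8,397.33

Interest = A - P = $8,397.33


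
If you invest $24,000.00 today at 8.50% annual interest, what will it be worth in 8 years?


Future value formula: FV = PV × (1 + r)^t
FV = $24,000.00 × (1 + 0.085)^8
FV = $24,000.00 × 1.920604
FV = $46,094.50

FV = PV × (1 + r)^t = $46,094.50


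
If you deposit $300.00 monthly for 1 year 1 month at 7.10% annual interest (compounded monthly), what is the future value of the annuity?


Future value of an ordinary annuity: FV = PMT × ((1 + r)^n − 1) / r
Monthly rate r = 0.071/12 ≈ 0.00591667, n = 13
FV = $300.00 × ((1 + 0.071/12)^13 − 1) / (0.071/12)
FV = $300.00 × 13.471662
FV = $4,041.50

FV = PMT × ((1+r)^n - 1)/r = $4,041.50


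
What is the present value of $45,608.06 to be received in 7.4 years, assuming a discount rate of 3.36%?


Present value formula: PV = FV / (1 + r)^t
PV = $45,608.06 / (1 + 0.0336)^7.4
PV = $45,608.06 / 1.2770518
PV = $35,713.56

PV = FV / (1 + r)^t = $35,713.56


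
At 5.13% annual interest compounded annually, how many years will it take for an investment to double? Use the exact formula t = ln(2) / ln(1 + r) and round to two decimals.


Doubling condition: (1 + r)^t = 2
Take ln of both sides: t × ln(1 + r) = ln(2)
t = ln(2) / ln(1 + r)
t = 0.693147 / 0.050027
t = 13.86

t = ln(2) / ln(1 + r) = 13.86 years


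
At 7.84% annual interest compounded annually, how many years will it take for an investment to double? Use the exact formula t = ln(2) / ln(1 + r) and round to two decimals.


Doubling condition: (1 + r)^t = 2
Take ln of both sides: t × ln(1 + r) = ln(2)
t = ln(2) / ln(1 + r)
t = 0.693147 / 0.075478
t = 9.18

t = ln(2) / ln(1 + r) = 9.18 years


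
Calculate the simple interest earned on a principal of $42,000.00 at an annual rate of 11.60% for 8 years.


Simple interest formula: I = P × r × t
I = $42,000.00 × 0.116 × 8
I = $38,976.00

I = P × r × t = $38,976.00


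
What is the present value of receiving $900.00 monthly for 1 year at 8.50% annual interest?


Present value of an ordinary annuity: PV = PMT × (1 − (1 + r)^(−n)) / r
Monthly rate r = 0.085/12 ≈ 0.00708333, n = 12
PV = $900.00 × (1 − (1 + 0.085/12)^(−12)) / (0.085/12)
PV = $900.00 × 11.465289
PV = $10,318.76

PV = PMT × (1-(1+r)^(-n))/r = $10,318.76


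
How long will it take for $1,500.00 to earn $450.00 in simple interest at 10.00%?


Rearrange the simple interest formula for t:
I = P × r × t  ⇒  t = I / (P × r)
t = $450.00 / ($1,500.00 × 0.1)
t = 3

t = I/(P×r) = 3 years


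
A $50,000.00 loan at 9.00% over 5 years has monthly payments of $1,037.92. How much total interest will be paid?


Total paid over the life of the loan = PMT × n.
Total paid = $1,037.92 × 60 = $62,275.20
Total interest = total paid − principal = $62,275.20 − $50,000.00 = $12,275.20

Total interest = (PMT × n) - PV = $12,275.20


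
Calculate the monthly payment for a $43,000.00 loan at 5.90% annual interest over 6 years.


Loan payment formula: PMT = PV × r / (1 − (1 + r)^(−n))
Monthly rate r = 0.059/12 ≈ 0.00491667, n = 72 months
Denominator: 1 − (1 + 0.059/12)^(−72) = 0.297516
PMT = $43,000.00 × (0.059/12) / 0.297516
PMT = $710.61 per month

PMT = PV × r / (1-(1+r)^(-n)) = $710.61/month


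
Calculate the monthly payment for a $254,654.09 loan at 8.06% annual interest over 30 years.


Loan payment formula: PMT = PV × r / (1 − (1 + r)^(−n))
Monthly rate r = 0.0806/12 ≈ 0.00671667, n = 360 months
Denominator: 1 − (1 + 0.0806/12)^(−360) = 0.910177
PMT = $254,654.09 × (0.0806/12) / 0.910177
PMT = $1,879.22 per month

PMT = PV × r / (1-(1+r)^(-n)) = $1,879.22/month


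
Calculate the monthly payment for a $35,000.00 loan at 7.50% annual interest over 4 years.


Loan payment formula: PMT = PV × r / (1 − (1 + r)^(−n))
Monthly rate r = 0.075/12 = 0.00625, n = 48 months
Denominator: 1 − (1 + 0.075/12)^(−48) = 0.258490
PMT = $35,000.00 × (0.075/12) / 0.258490
PMT = $846.26 per month

PMT = PV × r / (1-(1+r)^(-n)) = $846.26/month


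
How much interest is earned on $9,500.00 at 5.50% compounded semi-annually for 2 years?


Compound interest earned = final amount − principal.
A = P(1 + r/n)^(nt) = $9,500.00 × (1 + 0.055/2)^(2 × 2) = $10,588.90
Interest = A − P = $10,588.90 − $9,500.00 = $1,088.90

Interest = A - P = $1,088.90


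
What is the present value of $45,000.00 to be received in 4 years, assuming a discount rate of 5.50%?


Present value formula: PV = FV / (1 + r)^t
PV = $45,000.00 / (1 + 0.055)^4
PV = $45,000.00 / 1.2388247
PV = $36,324.75

PV = FV / (1 + r)^t = $36,324.75


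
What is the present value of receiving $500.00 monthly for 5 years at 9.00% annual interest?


Present value of an ordinary annuity: PV = PMT × (1 − (1 + r)^(−n)) / r
Monthly rate r = 0.09/12 = 0.0075, n = 60
PV = $500.00 × (1 − (1 + 0.09/12)^(−60)) / (0.09/12)
PV = $500.00 × 48.173374
PV = $24,086.69

PV = PMT × (1-(1+r)^(-n))/r = $24,086.69


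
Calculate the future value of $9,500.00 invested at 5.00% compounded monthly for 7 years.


Compound interest formula: A = P(1 + r/n)^(nt)
A = $9,500.00 × (1 + 0.05/12)^(12 × 7)
Growth factor: (1 + 0.05/12)^84 = 1.418036
A = $9,500.00 × 1.418036
A = $13,471.34

A = P(1 + r/n)^(nt) = $13,471.34


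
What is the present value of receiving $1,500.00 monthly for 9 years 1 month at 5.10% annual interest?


Present value of an ordinary annuity: PV = PMT × (1 − (1 + r)^(−n)) / r
Monthly rate r = 0.051/12 = 0.00425, n = 109
PV = $1,500.00 × (1 − (1 + 0.051/12)^(−109)) / (0.051/12)
PV = $1,500.00 × 87.093346
PV = $130,640.02

PV = PMT × (1-(1+r)^(-n))/r = $130,640.02


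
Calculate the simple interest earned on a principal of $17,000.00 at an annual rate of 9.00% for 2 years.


Simple interest formula: I = P × r × t
I = $17,000.00 × 0.09 × 2
I = $3,060.00

I = P × r × t = $3,060.00


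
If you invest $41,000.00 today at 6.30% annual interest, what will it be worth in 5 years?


Future value formula: FV = PV × (1 + r)^t
FV = $41,000.00 × (1 + 0.063)^5
FV = $41,000.00 × 1.3572702
FV = $55,648.08

FV = PV × (1 + r)^t = $55,648.08


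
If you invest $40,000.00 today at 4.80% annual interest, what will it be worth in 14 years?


Future value formula: FV = PV × (1 + r)^t
FV = $40,000.00 × (1 + 0.048)^14
FV = $40,000.00 × 1.9277822
FV = $77,111.29

FV = PV × (1 + r)^t = $77,111.29


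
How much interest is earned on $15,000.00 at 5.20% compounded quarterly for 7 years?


Compound interest earned = final amount − principal.
A = P(1 + r/n)^(nt) = $15,000.00 × (1 + 0.052/4)^(4 × 7) = $21,535.54
Interest = A − P = $21,535.54 − $15,000.00 = $6,535.54

Interest = A - P = $6,535.54


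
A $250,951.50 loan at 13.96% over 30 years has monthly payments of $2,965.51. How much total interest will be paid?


Total paid over the life of the loan = PMT × n.
Total paid = $2,965.51 × 360 = $1,067,583.60
Total interest = total paid − principal = $1,067,583.60 − $250,951.50 = $816,632.10

Total interest = (PMT × n) - PV = $816,632.10


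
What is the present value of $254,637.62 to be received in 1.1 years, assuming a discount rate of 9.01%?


Present value formula: PV = FV / (1 + r)^t
PV = $254,637.62 / (1 + 0.0901)^1.1
PV = $254,637.62 / 1.0995449
PV = $231,584.56

PV = FV / (1 + r)^t = $231,584.56


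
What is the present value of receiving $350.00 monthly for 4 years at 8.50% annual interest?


Present value of an ordinary annuity: PV = PMT × (1 − (1 + r)^(−n)) / r
Monthly rate r = 0.085/12 ≈ 0.00708333, n = 48
PV = $350.00 × (1 − (1 + 0.085/12)^(−48)) / (0.085/12)
PV = $350.00 × 40.570744
PV = $14,199.76

PV = PMT × (1-(1+r)^(-n))/r = $14,199.76


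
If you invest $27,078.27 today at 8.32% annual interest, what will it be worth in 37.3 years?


Future value formula: FV = PV × (1 + r)^t
FV = $27,078.27 × (1 + 0.0832)^37.3
FV = $27,078.27 × 19.7075526
FV = $533,646.43

FV = PV × (1 + r)^t = $533,646.43


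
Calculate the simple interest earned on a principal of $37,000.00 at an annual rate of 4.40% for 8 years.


Simple interest formula: I = P × r × t
I = $37,000.00 × 0.044 × 8
I = $13,024.00

I = P × r × t = $13,024.00


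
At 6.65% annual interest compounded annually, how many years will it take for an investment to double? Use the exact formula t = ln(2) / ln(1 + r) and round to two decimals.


Doubling condition: (1 + r)^t = 2
Take ln of both sides: t × ln(1 + r) = ln(2)
t = ln(2) / ln(1 + r)
t = 0.693147 / 0.064382
t = 10.77

t = ln(2) / ln(1 + r) = 10.77 years


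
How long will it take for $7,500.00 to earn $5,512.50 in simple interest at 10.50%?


Rearrange the simple interest formula for t:
I = P × r × t  ⇒  t = I / (P × r)
t = $5,512.50 / ($7,500.00 × 0.105)
t = 7

t = I/(P×r) = 7 years


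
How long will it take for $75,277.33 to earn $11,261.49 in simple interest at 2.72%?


Rearrange the simple interest formula for t:
I = P × r × t  ⇒  t = I / (P × r)
t = $11,261.49 / ($75,277.33 × 0.0272)
t = 5.5

t = I/(P×r) = 5.5 years


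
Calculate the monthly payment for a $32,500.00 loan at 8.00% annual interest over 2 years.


Loan payment formula: PMT = PV × r / (1 − (1 + r)^(−n))
Monthly rate r = 0.08/12 ≈ 0.00666667, n = 24 months
Denominator: 1 − (1 + 0.08/12)^(−24) = 0.1474036
PMT = $32,500.00 × (0.08/12) / 0.1474036
PMT = $1,469.89 per month

PMT = PV × r / (1-(1+r)^(-n)) = $1,469.89/month
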